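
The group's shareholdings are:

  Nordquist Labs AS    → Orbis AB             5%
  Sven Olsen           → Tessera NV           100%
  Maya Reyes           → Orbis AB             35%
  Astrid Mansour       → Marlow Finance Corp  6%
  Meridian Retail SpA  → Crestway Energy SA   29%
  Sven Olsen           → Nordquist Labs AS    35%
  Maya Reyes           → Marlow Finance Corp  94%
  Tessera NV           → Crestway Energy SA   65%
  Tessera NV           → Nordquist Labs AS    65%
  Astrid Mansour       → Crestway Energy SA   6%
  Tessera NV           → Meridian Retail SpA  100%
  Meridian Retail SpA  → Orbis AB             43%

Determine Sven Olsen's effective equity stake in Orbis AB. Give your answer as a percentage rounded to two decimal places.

Sven reaches Orbis along 3 paths.
Via Tessera → Meridian: 100% × 100% × 43% = 43%.
Via Tessera → Nordquist: 100% × 65% × 5% = 3.25%.
Via Nordquist: 35% × 5% = 1.75%.
Total: 43% + 3.25% + 1.75% = 48%.
Rounded: 48.00%.

48.00%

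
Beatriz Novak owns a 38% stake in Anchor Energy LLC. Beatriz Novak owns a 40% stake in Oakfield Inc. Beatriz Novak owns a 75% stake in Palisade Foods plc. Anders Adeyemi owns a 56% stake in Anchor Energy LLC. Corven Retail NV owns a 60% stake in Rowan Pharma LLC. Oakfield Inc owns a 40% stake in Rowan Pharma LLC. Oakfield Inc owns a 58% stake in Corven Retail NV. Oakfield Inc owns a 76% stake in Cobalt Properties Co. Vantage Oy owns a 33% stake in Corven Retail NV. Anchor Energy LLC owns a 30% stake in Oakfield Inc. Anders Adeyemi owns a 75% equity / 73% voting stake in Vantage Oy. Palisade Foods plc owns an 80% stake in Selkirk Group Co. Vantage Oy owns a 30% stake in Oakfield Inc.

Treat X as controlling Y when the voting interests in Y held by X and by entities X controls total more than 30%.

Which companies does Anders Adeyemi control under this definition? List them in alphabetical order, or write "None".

Anchor Energy LLC, Cobalt Properties Co, Corven Retail NV, Oakfield Inc, Rowan Pharma LLC, Vantage Oy

Anders holds 56% of Anchor, so Anders controls Anchor.
Anders holds 73% of Vantage, so Anders controls Vantage.
Vantage and Anchor together hold 30% + 30% = 60% of Oakfield, so Anders controls Oakfield.
Vantage and Oakfield together hold 33% + 58% = 91% of Corven, so Anders controls Corven.
Oakfield and Corven together hold 40% + 60% = 100% of Rowan, so Anders controls Rowan.
Oakfield holds 76% of Cobalt, so Anders controls Cobalt.
No other company's threshold is met.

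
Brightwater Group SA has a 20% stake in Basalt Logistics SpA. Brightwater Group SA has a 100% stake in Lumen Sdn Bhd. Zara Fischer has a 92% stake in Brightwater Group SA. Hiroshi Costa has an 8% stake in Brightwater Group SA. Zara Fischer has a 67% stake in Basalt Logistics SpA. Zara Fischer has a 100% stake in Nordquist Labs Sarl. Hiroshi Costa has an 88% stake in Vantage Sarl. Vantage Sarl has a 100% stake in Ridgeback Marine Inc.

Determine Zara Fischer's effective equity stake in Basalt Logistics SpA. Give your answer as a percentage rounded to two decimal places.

85.40%

Zara reaches Basalt along 2 paths.
Direct stake: 67% = 67%.
Via Brightwater: 92% × 20% = 18.4%.
Total: 67% + 18.4% = 85.4%.
Rounded: 85.40%.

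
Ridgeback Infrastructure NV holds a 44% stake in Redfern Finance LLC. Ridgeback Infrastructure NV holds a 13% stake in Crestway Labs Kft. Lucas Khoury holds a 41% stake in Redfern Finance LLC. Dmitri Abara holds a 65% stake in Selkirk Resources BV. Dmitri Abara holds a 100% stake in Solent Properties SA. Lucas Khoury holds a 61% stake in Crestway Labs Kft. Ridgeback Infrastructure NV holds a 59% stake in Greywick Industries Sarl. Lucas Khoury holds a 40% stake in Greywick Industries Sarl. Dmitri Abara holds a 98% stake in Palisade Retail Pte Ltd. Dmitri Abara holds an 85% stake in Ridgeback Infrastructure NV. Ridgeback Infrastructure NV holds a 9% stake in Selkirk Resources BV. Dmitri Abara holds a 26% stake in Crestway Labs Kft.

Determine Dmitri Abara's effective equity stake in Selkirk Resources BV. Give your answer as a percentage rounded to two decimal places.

Dmitri reaches Selkirk along 2 paths.
Direct stake: 65% = 65%.
Via Ridgeback: 85% × 9% = 7.65%.
Total: 65% + 7.65% = 72.65%.

72.65%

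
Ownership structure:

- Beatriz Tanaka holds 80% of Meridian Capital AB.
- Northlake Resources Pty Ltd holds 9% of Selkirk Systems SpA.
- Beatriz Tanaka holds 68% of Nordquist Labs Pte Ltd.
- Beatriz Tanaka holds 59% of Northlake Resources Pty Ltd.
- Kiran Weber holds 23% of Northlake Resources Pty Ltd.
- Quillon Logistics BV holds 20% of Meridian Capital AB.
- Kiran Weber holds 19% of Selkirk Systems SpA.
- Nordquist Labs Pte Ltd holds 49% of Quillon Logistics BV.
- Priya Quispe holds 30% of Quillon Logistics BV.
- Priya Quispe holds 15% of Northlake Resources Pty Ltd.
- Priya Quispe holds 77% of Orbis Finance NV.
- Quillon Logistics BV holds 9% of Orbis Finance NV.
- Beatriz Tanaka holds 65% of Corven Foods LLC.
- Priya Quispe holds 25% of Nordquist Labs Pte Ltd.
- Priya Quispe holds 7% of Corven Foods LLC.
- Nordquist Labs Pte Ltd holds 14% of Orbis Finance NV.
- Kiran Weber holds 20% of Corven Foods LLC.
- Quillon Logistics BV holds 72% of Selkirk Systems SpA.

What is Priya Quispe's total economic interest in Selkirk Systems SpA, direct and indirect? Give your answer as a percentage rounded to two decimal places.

31.77%

Priya reaches Selkirk along 3 paths.
Via Northlake: 15% × 9% = 1.35%.
Via Nordquist → Quillon: 25% × 49% × 72% = 8.82%.
Via Quillon: 30% × 72% = 21.6%.
Total: 1.35% + 8.82% + 21.6% = 31.77%.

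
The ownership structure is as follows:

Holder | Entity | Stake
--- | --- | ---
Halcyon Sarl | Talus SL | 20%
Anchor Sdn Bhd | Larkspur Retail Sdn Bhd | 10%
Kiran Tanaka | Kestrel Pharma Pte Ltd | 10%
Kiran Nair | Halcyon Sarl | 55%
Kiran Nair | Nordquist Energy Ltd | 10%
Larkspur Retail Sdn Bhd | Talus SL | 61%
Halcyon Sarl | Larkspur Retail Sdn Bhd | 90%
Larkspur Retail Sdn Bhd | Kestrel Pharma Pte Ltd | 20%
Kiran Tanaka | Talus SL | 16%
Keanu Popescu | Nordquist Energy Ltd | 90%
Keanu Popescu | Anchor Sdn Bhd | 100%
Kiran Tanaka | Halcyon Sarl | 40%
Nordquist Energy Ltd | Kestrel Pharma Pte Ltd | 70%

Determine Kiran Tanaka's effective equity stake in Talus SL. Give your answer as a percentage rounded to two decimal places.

45.96%

Kiran Tanaka reaches Talus along 3 paths.
Via Halcyon → Larkspur: 40% × 90% × 61% = 21.96%.
Via Halcyon: 40% × 20% = 8%.
Direct stake: 16% = 16%.
Total: 21.96% + 8% + 16% = 45.96%.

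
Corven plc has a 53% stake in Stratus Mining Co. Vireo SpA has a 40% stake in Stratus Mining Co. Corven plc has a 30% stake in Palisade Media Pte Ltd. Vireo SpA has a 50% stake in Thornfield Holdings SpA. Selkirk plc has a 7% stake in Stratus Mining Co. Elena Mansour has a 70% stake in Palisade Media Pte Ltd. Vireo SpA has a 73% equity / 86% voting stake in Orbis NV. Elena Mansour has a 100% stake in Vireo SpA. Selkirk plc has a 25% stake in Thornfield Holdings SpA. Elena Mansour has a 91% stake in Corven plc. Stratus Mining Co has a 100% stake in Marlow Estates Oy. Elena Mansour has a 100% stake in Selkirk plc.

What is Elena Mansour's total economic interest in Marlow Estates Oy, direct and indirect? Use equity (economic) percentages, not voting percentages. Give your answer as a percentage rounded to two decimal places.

Elena reaches Marlow along 3 paths.
Via Corven → Stratus: 91% × 53% × 100% = 48.23%.
Via Selkirk → Stratus: 100% × 7% × 100% = 7%.
Via Vireo → Stratus: 100% × 40% × 100% = 40%.
Total: 48.23% + 7% + 40% = 95.23%.

95.23%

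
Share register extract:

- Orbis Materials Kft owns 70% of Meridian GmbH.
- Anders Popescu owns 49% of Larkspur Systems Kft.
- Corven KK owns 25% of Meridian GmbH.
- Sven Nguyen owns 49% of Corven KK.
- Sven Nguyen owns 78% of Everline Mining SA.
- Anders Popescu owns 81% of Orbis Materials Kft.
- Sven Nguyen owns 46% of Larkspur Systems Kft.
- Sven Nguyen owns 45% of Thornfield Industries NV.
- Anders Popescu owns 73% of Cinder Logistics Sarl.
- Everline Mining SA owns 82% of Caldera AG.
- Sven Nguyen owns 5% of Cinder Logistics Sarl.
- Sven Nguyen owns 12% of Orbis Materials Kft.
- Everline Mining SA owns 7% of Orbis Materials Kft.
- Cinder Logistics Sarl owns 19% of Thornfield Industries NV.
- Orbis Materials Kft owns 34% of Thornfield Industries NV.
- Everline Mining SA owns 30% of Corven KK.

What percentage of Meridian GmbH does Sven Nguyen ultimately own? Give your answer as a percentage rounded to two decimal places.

Sven reaches Meridian along 4 paths.
Via Everline → Orbis: 78% × 7% × 70% = 3.822%.
Via Orbis: 12% × 70% = 8.4%.
Via Everline → Corven: 78% × 30% × 25% = 5.85%.
Via Corven: 49% × 25% = 12.25%.
Total: 3.822% + 8.4% + 5.85% + 12.25% = 30.322%.
Rounded: 30.32%.

30.32%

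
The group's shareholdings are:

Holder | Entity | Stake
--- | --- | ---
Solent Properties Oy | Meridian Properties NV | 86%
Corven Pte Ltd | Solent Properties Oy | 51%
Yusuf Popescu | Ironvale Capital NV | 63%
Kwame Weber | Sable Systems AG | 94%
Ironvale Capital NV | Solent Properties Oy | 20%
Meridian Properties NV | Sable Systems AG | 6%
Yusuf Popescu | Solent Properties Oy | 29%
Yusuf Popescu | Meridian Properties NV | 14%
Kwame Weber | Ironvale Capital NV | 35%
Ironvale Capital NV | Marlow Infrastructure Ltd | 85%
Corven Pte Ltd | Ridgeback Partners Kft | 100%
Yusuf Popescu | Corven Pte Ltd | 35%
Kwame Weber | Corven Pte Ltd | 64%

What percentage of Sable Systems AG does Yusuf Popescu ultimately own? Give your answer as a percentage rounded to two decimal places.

Yusuf reaches Sable along 4 paths.
Via Solent → Meridian: 29% × 86% × 6% = 1.4964%.
Via Ironvale → Solent → Meridian: 63% × 20% × 86% × 6% = 0.65016%.
Via Corven → Solent → Meridian: 35% × 51% × 86% × 6% = 0.92106%.
Via Meridian: 14% × 6% = 0.84%.
Total: 1.4964% + 0.65016% + 0.92106% + 0.84% = 3.90762%.
Rounded: 3.91%.

3.91%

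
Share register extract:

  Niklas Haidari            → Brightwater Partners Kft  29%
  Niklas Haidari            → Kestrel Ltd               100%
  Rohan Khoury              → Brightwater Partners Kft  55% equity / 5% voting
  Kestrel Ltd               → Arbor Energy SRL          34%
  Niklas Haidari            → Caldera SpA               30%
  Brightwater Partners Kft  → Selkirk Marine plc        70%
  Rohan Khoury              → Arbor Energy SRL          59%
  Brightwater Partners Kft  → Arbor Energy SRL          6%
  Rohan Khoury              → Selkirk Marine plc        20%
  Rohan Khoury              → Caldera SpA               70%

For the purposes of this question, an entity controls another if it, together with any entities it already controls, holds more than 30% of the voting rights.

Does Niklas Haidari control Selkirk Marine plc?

Niklas holds 100% of Kestrel, so Niklas controls Kestrel.
Kestrel holds 34% of Arbor, so Niklas controls Arbor.
Neither Niklas nor any entity Niklas controls holds any voting interest in Selkirk.
So Niklas does not control Selkirk.

No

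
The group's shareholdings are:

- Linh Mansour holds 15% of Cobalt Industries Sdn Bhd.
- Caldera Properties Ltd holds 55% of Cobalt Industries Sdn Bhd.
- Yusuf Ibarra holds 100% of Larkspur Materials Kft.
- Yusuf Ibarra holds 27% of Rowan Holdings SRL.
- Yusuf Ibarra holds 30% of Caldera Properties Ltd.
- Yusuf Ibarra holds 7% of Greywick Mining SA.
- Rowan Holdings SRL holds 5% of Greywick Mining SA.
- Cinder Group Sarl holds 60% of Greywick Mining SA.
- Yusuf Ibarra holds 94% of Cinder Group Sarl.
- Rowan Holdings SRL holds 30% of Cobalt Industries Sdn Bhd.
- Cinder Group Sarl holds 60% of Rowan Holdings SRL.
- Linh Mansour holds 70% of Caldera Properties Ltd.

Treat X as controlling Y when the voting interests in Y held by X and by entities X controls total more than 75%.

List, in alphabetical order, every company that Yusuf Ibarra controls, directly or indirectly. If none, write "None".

Cinder Group Sarl, Larkspur Materials Kft, Rowan Holdings SRL

Yusuf holds 94% of Cinder, so Yusuf controls Cinder.
Cinder and Yusuf together hold 60% + 27% = 87% of Rowan, so Yusuf controls Rowan.
Yusuf holds 100% of Larkspur, so Yusuf controls Larkspur.
No other company's threshold is met.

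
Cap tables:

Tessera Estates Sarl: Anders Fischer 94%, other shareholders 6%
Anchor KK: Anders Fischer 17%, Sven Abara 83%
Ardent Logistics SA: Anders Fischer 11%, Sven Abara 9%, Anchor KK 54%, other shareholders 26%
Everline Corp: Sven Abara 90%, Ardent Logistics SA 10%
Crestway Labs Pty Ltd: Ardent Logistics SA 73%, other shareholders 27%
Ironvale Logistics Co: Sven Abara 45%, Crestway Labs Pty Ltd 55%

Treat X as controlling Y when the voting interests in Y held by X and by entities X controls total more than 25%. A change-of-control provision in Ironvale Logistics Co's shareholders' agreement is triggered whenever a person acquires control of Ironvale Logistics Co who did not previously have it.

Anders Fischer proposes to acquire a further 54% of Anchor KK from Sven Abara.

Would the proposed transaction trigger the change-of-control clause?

The purchase adds only to Anders's holdings (Sven's stake shrinks), so Anders is the only person who could newly come to control Ironvale.
Anders holds 94% of Tessera, so Anders controls Tessera.
Neither Anders nor any entity Anders controls holds any voting interest in Ironvale.
So before the transaction, Anders does not control Ironvale.
After the purchase, Anders's direct stake in Anchor rises to 17% + 54% = 71%, and Sven's stake falls to 29%.
Anders holds 71% of Anchor, so Anders controls Anchor.
Anders and Anchor together hold 11% + 54% = 65% of Ardent, so Anders controls Ardent.
Ardent holds 73% of Crestway, so Anders controls Crestway.
Crestway holds 55% of Ironvale, so Anders controls Ironvale.
Anders did not control Ironvale before and does after, so the clause is triggered.

Yes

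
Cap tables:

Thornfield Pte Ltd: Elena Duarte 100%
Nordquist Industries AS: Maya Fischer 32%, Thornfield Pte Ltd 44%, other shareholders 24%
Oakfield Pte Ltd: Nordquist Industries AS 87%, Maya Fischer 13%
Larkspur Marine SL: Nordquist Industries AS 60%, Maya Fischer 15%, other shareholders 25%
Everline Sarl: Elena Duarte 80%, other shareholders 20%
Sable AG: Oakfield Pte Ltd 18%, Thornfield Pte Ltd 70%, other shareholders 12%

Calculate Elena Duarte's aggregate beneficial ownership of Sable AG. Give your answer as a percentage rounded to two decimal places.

Elena reaches Sable along 2 paths.
Via Thornfield → Nordquist → Oakfield: 100% × 44% × 87% × 18% = 6.8904%.
Via Thornfield: 100% × 70% = 70%.
Total: 6.8904% + 70% = 76.8904%.
Rounded: 76.89%.

76.89%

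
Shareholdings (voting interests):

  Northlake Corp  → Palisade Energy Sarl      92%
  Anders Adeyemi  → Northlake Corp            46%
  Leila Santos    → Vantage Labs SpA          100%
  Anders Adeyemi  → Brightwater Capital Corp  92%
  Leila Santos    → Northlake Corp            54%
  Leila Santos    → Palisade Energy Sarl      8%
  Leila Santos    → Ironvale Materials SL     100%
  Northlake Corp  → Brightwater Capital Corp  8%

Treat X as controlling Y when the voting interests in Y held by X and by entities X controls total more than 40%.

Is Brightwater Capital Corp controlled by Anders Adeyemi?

Anders holds 46% of Northlake, so Anders controls Northlake.
Northlake and Anders together hold 8% + 92% = 100% of Brightwater, so Anders controls Brightwater.

Yes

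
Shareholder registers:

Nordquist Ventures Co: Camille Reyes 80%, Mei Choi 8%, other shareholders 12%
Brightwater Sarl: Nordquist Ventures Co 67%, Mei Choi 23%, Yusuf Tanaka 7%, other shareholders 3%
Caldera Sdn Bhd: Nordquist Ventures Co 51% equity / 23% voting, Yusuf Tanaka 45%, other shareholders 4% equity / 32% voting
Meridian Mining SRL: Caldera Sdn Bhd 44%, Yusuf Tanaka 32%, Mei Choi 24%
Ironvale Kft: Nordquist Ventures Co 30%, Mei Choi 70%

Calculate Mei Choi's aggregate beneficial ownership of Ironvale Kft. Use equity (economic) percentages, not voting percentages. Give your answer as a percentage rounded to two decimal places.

Mei reaches Ironvale along 2 paths.
Via Nordquist: 8% × 30% = 2.4%.
Direct stake: 70% = 70%.
Total: 2.4% + 70% = 72.4%.
Rounded: 72.40%.

72.40%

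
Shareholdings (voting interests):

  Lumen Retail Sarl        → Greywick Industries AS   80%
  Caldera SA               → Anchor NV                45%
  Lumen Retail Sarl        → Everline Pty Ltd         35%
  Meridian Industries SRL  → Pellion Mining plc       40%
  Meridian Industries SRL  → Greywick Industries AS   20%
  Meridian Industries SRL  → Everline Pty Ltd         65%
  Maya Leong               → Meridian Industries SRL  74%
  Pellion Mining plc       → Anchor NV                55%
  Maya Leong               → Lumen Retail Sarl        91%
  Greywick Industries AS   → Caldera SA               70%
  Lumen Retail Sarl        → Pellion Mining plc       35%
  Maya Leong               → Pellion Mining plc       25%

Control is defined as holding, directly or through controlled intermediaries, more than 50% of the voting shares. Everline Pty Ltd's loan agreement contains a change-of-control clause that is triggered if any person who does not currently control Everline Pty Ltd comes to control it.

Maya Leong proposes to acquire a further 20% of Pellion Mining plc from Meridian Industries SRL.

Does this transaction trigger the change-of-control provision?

The purchase adds only to Maya's holdings (Meridian's stake shrinks), so Maya is the only person who could newly come to control Everline.
Maya holds 91% of Lumen, so Maya controls Lumen.
Maya holds 74% of Meridian, so Maya controls Meridian.
Meridian and Lumen together hold 65% + 35% = 100% of Everline, so Maya controls Everline.
So Maya already controls Everline before the transaction.
After the purchase, Maya's direct stake in Pellion rises to 25% + 20% = 45%, and Meridian's stake falls to 20%.
Maya controlled Everline already, so this is not a new person acquiring control; every other person's position is unchanged or reduced.
No new person acquires control, so the clause is not triggered.

No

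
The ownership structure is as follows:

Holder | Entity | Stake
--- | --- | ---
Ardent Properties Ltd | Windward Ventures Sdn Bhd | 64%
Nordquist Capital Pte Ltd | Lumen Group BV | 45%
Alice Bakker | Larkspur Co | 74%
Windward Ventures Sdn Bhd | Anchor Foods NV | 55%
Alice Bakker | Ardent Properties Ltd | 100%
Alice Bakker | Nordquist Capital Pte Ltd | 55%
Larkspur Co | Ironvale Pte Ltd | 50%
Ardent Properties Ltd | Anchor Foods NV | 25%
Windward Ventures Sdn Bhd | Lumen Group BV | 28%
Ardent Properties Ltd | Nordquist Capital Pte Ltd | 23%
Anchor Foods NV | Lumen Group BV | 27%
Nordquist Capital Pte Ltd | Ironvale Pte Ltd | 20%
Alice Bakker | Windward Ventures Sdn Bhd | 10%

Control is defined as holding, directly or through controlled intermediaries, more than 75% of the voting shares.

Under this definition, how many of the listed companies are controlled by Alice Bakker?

2

Alice holds 100% of Ardent, so Alice controls Ardent.
Alice and Ardent together hold 55% + 23% = 78% of Nordquist, so Alice controls Nordquist.
No other company's threshold is met.
Alice controls 2 companies.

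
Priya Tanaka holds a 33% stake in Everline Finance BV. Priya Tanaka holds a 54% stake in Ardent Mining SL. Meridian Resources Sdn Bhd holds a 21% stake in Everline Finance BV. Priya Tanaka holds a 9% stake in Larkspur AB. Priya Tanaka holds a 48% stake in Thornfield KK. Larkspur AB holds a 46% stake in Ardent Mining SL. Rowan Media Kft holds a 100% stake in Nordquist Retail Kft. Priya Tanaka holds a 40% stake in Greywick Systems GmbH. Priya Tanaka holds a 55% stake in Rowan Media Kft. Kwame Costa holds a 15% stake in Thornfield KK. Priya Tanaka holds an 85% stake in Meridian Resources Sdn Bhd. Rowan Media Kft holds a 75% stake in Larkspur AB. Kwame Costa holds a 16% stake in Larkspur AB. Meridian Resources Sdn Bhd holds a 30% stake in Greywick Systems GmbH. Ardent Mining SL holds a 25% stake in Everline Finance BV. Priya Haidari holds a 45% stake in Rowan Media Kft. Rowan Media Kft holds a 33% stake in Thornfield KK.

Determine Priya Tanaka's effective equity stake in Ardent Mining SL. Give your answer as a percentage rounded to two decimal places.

Priya Tanaka reaches Ardent along 3 paths.
Via Larkspur: 9% × 46% = 4.14%.
Via Rowan → Larkspur: 55% × 75% × 46% = 18.975%.
Direct stake: 54% = 54%.
Total: 4.14% + 18.975% + 54% = 77.115%.
Rounded: 77.12%.

77.12%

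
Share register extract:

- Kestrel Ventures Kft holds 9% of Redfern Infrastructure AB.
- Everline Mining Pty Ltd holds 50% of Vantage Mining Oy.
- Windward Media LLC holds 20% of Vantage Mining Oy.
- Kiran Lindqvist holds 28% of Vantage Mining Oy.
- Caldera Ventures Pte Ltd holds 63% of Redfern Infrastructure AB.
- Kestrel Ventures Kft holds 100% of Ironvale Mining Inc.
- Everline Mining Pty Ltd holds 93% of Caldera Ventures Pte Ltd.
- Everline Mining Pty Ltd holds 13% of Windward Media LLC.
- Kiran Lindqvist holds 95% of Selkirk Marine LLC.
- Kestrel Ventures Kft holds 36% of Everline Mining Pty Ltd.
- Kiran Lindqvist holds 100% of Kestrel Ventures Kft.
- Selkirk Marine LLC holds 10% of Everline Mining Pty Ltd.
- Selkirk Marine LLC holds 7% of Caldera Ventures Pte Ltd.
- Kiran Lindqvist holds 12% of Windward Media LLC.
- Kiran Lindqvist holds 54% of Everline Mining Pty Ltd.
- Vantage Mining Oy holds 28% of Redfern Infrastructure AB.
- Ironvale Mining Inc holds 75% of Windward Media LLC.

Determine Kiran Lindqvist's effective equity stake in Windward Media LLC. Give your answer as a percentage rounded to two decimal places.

99.94%

Kiran reaches Windward along 5 paths.
Direct stake: 12% = 12%.
Via Kestrel → Ironvale: 100% × 100% × 75% = 75%.
Via Kestrel → Everline: 100% × 36% × 13% = 4.68%.
Via Everline: 54% × 13% = 7.02%.
Via Selkirk → Everline: 95% × 10% × 13% = 1.235%.
Total: 12% + 75% + 4.68% + 7.02% + 1.235% = 99.935%.
Rounded: 99.94%.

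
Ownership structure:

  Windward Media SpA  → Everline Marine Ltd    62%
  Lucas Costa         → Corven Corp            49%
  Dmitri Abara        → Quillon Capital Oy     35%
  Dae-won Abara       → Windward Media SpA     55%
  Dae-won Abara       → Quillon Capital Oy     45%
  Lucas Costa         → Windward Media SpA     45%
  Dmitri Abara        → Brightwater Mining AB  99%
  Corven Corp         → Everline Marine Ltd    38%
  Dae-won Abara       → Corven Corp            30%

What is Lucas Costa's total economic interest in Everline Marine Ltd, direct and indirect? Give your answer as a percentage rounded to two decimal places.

Lucas reaches Everline along 2 paths.
Via Windward: 45% × 62% = 27.9%.
Via Corven: 49% × 38% = 18.62%.
Total: 27.9% + 18.62% = 46.52%.

46.52%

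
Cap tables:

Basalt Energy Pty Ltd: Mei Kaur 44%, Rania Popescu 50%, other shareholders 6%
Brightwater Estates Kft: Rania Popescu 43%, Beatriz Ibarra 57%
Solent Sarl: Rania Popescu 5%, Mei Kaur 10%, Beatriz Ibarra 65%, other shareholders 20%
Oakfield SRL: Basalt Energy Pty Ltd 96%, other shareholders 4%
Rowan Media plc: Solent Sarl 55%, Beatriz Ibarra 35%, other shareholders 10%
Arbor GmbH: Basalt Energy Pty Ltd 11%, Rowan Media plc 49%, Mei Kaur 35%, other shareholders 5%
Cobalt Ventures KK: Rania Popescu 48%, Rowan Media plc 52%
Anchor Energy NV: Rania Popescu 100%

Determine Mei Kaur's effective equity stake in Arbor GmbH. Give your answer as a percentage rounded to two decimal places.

42.54%

Mei reaches Arbor along 3 paths.
Via Basalt: 44% × 11% = 4.84%.
Via Solent → Rowan: 10% × 55% × 49% = 2.695%.
Direct stake: 35% = 35%.
Total: 4.84% + 2.695% + 35% = 42.535%.
Rounded: 42.54%.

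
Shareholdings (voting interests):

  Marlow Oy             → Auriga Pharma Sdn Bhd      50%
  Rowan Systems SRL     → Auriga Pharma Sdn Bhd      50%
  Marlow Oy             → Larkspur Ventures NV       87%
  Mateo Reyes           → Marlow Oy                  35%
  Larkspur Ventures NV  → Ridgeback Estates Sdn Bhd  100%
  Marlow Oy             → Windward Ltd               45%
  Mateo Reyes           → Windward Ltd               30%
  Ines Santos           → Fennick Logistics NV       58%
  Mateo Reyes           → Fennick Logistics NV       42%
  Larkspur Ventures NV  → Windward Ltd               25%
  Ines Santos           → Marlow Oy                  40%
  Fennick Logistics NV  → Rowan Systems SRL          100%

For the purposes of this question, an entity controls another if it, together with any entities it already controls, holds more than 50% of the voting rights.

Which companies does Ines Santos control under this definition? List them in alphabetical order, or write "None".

Ines holds 58% of Fennick, so Ines controls Fennick.
Fennick holds 100% of Rowan, so Ines controls Rowan.
No other company's threshold is met.

Fennick Logistics NV, Rowan Systems SRL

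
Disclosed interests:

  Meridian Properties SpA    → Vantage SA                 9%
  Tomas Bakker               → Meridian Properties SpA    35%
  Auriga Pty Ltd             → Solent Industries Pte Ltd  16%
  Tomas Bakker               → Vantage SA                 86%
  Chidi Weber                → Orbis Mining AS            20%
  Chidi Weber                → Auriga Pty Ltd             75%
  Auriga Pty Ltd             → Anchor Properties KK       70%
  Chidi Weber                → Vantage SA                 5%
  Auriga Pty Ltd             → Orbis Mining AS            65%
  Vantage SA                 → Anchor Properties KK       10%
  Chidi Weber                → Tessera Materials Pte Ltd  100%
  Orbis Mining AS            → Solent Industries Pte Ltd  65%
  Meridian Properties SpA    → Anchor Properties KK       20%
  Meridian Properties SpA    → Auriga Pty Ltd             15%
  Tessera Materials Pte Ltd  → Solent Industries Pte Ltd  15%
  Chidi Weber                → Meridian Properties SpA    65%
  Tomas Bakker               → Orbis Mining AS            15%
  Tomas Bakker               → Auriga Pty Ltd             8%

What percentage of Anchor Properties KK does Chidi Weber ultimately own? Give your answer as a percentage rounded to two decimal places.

73.41%

Chidi reaches Anchor along 5 paths.
Via Vantage: 5% × 10% = 0.5%.
Via Meridian → Vantage: 65% × 9% × 10% = 0.585%.
Via Auriga: 75% × 70% = 52.5%.
Via Meridian → Auriga: 65% × 15% × 70% = 6.825%.
Via Meridian: 65% × 20% = 13%.
Total: 0.5% + 0.585% + 52.5% + 6.825% + 13% = 73.41%.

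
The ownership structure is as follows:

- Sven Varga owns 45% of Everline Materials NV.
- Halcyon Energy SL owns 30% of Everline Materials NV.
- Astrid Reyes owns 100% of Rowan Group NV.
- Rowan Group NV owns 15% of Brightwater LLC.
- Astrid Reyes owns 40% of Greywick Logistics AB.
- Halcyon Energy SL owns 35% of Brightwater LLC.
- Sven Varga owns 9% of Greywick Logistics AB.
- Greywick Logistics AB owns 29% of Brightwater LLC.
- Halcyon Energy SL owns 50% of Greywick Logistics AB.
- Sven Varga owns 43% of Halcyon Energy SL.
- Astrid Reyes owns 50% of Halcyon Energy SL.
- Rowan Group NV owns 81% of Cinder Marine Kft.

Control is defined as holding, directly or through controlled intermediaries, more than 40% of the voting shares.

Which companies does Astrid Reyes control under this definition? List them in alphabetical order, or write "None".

Astrid holds 50% of Halcyon, so Astrid controls Halcyon.
Astrid and Halcyon together hold 40% + 50% = 90% of Greywick, so Astrid controls Greywick.
Astrid holds 100% of Rowan, so Astrid controls Rowan.
Rowan holds 81% of Cinder, so Astrid controls Cinder.
Rowan and Greywick and Halcyon together hold 15% + 29% + 35% = 79% of Brightwater, so Astrid controls Brightwater.
No other company's threshold is met.

Brightwater LLC, Cinder Marine Kft, Greywick Logistics AB, Halcyon Energy SL, Rowan Group NV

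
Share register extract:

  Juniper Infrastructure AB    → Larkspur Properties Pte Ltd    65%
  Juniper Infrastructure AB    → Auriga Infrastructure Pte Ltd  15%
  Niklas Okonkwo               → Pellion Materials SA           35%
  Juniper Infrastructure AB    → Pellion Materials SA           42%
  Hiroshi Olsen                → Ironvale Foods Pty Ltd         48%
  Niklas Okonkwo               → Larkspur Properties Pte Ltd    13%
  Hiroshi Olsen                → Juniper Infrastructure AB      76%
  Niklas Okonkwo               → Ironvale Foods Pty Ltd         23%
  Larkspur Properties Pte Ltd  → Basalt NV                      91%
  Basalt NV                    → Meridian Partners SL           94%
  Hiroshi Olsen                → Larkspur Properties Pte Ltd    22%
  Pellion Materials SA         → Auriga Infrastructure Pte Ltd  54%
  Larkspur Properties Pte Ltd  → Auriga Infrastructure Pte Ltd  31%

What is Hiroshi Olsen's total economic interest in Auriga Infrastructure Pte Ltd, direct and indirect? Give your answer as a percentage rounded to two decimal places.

50.77%

Hiroshi reaches Auriga along 4 paths.
Via Juniper → Pellion: 76% × 42% × 54% = 17.2368%.
Via Larkspur: 22% × 31% = 6.82%.
Via Juniper → Larkspur: 76% × 65% × 31% = 15.314%.
Via Juniper: 76% × 15% = 11.4%.
Total: 17.2368% + 6.82% + 15.314% + 11.4% = 50.7708%.
Rounded: 50.77%.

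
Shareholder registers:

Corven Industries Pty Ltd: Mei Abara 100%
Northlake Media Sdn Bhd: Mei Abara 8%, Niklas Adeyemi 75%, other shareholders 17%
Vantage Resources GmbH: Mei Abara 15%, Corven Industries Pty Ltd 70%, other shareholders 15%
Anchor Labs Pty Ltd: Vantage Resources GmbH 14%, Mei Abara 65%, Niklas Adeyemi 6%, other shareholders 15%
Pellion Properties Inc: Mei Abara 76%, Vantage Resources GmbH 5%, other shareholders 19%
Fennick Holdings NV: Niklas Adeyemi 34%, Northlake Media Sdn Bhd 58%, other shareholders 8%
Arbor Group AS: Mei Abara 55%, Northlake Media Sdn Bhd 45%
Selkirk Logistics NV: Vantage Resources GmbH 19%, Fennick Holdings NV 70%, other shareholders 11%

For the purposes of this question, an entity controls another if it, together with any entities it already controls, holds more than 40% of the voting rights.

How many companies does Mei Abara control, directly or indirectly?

Mei holds 100% of Corven, so Mei controls Corven.
Mei and Corven together hold 15% + 70% = 85% of Vantage, so Mei controls Vantage.
Vantage and Mei together hold 14% + 65% = 79% of Anchor, so Mei controls Anchor.
Mei and Vantage together hold 76% + 5% = 81% of Pellion, so Mei controls Pellion.
Mei holds 55% of Arbor, so Mei controls Arbor.
No other company's threshold is met.
Mei controls 5 companies.

5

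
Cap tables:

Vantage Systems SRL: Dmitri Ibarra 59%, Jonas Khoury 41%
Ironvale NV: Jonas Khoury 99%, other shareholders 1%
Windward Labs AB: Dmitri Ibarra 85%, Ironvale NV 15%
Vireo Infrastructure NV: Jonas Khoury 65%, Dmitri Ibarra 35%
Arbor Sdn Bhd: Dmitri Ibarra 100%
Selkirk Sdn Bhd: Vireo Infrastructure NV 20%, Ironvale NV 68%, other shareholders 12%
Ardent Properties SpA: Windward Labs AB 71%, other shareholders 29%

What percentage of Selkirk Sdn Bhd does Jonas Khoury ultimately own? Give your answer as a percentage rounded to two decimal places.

Jonas reaches Selkirk along 2 paths.
Via Vireo: 65% × 20% = 13%.
Via Ironvale: 99% × 68% = 67.32%.
Total: 13% + 67.32% = 80.32%.

80.32%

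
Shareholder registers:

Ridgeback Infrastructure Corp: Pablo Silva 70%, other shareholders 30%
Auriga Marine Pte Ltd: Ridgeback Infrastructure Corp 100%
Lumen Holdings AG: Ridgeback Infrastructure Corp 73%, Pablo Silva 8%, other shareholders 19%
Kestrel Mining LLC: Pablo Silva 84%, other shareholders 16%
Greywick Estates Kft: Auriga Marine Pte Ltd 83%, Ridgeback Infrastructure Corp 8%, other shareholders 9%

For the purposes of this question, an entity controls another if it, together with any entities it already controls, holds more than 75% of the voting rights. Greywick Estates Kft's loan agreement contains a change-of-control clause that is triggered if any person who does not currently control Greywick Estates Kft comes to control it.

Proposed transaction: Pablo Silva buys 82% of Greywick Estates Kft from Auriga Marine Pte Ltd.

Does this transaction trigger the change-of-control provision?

The purchase adds only to Pablo's holdings (Auriga's stake shrinks), so Pablo is the only person who could newly come to control Greywick.
Pablo holds 84% of Kestrel, so Pablo controls Kestrel.
Neither Pablo nor any entity Pablo controls holds any voting interest in Greywick.
So before the transaction, Pablo does not control Greywick.
After the purchase, Pablo holds 82% of Greywick directly, and Auriga's stake falls to 1%.
Pablo holds 82% of Greywick, so Pablo controls Greywick.
Pablo did not control Greywick before and does after, so the clause is triggered.

Yes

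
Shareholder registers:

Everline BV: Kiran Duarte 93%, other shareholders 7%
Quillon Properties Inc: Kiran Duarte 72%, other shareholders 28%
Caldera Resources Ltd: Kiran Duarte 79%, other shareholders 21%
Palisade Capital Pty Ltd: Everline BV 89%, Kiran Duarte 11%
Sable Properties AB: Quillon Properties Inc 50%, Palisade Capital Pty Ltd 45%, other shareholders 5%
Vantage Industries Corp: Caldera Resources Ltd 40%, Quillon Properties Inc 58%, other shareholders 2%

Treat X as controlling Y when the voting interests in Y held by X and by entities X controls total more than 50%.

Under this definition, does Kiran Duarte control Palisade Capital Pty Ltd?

Yes

Kiran holds 93% of Everline, so Kiran controls Everline.
Everline and Kiran together hold 89% + 11% = 100% of Palisade, so Kiran controls Palisade.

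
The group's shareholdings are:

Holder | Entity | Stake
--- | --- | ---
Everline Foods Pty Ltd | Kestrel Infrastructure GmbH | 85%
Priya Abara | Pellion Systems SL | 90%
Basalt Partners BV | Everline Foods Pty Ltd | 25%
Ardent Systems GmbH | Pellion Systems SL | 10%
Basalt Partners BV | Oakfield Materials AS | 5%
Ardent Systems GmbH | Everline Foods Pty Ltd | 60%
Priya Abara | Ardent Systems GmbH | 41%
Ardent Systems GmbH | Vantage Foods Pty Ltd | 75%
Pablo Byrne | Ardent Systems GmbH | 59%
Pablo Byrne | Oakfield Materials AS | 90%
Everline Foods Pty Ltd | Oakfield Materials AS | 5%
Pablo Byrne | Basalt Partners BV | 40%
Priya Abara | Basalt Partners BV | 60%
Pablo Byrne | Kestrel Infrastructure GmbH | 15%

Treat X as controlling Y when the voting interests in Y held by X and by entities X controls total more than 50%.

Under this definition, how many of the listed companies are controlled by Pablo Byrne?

Pablo holds 59% of Ardent, so Pablo controls Ardent.
Ardent holds 60% of Everline, so Pablo controls Everline.
Pablo and Everline together hold 15% + 85% = 100% of Kestrel, so Pablo controls Kestrel.
Everline and Pablo together hold 5% + 90% = 95% of Oakfield, so Pablo controls Oakfield.
Ardent holds 75% of Vantage, so Pablo controls Vantage.
No other company's threshold is met.
Pablo controls 5 companies.

5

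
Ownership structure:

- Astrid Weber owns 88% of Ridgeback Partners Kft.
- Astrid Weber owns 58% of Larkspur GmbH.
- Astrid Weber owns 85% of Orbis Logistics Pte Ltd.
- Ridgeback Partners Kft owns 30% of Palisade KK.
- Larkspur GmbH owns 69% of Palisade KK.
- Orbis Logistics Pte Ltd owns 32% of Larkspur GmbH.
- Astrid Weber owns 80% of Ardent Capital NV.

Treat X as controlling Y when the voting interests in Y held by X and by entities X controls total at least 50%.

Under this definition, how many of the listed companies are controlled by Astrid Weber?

Astrid holds 85% of Orbis, so Astrid controls Orbis.
Astrid holds 88% of Ridgeback, so Astrid controls Ridgeback.
Astrid and Orbis together hold 58% + 32% = 90% of Larkspur, so Astrid controls Larkspur.
Ridgeback and Larkspur together hold 30% + 69% = 99% of Palisade, so Astrid controls Palisade.
Astrid holds 80% of Ardent, so Astrid controls Ardent.
Astrid controls 5 companies.

5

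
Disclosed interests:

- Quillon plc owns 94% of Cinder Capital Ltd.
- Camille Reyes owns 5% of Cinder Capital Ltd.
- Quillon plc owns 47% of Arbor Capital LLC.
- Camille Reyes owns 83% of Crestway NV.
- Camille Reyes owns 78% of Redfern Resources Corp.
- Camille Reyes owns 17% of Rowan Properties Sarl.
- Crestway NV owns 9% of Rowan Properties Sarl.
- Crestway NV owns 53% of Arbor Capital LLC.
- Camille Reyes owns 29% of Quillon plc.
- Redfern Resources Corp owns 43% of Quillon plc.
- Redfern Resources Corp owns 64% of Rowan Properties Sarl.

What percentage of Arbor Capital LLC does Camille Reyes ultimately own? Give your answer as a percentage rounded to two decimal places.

73.38%

Camille reaches Arbor along 3 paths.
Via Quillon: 29% × 47% = 13.63%.
Via Redfern → Quillon: 78% × 43% × 47% = 15.7638%.
Via Crestway: 83% × 53% = 43.99%.
Total: 13.63% + 15.7638% + 43.99% = 73.3838%.
Rounded: 73.38%.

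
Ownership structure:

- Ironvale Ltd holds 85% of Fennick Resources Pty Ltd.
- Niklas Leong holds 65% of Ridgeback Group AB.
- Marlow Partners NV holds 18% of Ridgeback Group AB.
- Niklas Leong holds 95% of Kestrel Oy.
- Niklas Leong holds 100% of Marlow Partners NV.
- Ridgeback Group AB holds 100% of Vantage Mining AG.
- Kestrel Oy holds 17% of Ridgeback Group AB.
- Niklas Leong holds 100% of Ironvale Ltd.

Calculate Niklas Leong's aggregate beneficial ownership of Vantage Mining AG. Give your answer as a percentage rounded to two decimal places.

99.15%

Niklas reaches Vantage along 3 paths.
Via Ridgeback: 65% × 100% = 65%.
Via Kestrel → Ridgeback: 95% × 17% × 100% = 16.15%.
Via Marlow → Ridgeback: 100% × 18% × 100% = 18%.
Total: 65% + 16.15% + 18% = 99.15%.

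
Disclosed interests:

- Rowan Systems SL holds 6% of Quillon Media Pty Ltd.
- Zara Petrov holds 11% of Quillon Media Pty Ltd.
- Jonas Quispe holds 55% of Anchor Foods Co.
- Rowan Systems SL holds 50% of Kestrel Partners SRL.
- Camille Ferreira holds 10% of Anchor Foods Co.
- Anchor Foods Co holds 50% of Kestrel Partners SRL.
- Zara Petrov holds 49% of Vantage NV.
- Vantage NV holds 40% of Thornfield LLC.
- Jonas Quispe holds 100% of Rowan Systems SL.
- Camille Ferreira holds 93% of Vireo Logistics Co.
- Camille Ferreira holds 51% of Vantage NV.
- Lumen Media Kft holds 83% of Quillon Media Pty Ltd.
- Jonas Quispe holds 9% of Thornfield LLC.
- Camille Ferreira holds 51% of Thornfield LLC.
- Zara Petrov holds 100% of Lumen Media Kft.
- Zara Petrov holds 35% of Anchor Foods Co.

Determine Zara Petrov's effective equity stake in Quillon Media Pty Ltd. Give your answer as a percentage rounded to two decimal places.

94.00%

Zara reaches Quillon along 2 paths.
Via Lumen: 100% × 83% = 83%.
Direct stake: 11% = 11%.
Total: 83% + 11% = 94%.
Rounded: 94.00%.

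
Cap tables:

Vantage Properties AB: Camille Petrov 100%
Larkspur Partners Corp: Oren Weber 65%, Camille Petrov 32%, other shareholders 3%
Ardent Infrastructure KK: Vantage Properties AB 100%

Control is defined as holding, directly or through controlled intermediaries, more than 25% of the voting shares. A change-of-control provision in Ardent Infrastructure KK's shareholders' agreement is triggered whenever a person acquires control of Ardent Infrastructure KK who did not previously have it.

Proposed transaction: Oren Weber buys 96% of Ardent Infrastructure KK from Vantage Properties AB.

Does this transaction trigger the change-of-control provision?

The purchase adds only to Oren's holdings (Vantage's stake shrinks), so Oren is the only person who could newly come to control Ardent.
Oren holds 65% of Larkspur, so Oren controls Larkspur.
Neither Oren nor any entity Oren controls holds any voting interest in Ardent.
So before the transaction, Oren does not control Ardent.
After the purchase, Oren holds 96% of Ardent directly, and Vantage's stake falls to 4%.
Oren holds 96% of Ardent, so Oren controls Ardent.
Oren did not control Ardent before and does after, so the clause is triggered.

Yes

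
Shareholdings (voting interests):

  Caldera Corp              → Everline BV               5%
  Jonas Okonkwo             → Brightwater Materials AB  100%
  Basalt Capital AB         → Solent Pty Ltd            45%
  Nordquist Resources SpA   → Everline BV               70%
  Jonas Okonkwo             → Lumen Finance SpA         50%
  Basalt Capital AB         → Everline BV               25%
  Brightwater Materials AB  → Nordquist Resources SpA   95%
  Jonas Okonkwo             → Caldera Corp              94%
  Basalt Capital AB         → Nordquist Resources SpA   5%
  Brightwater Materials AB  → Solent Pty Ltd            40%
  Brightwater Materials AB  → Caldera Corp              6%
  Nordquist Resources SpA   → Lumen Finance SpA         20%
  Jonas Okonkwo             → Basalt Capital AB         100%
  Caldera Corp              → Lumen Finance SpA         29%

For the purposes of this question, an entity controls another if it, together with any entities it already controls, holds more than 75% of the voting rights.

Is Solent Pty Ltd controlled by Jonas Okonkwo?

Jonas holds 100% of Brightwater, so Jonas controls Brightwater.
Jonas holds 100% of Basalt, so Jonas controls Basalt.
Brightwater and Basalt together hold 40% + 45% = 85% of Solent, so Jonas controls Solent.

Yes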